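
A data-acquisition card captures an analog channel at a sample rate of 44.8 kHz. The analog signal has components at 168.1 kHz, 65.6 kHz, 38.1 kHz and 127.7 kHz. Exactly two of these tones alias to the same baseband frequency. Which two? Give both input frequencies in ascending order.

fs/2 = 22.4 kHz.
168.1 kHz mod fs = 33.7 kHz.
33.7 kHz > fs/2 = 22.4 kHz, folds to fs − 33.7 kHz = 11.1 kHz.
65.6 kHz mod fs = 20.8 kHz.
20.8 kHz ≤ fs/2 = 22.4 kHz, appears at 20.8 kHz.
38.1 kHz > fs/2 = 22.4 kHz, folds to fs − 38.1 kHz = 6.7 kHz.
127.7 kHz mod fs = 38.1 kHz.
38.1 kHz > fs/2 = 22.4 kHz, folds to fs − 38.1 kHz = 6.7 kHz.
38.1 kHz and 127.7 kHz both map to 6.7 kHz.

38.1 kHz, 127.7 kHz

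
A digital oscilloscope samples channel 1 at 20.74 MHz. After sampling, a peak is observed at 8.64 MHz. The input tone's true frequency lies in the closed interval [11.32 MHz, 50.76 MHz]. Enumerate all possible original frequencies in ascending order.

Frequencies that alias to 8.64 MHz are k·fs ± 8.64 MHz for integer k ≥ 0.
k=0: 8.64 MHz.
k=1: 12.1 MHz, 29.38 MHz.
k=2: 32.84 MHz, 50.12 MHz.
k=3: 53.58 MHz, 70.86 MHz.
Within [11.32 MHz, 50.76 MHz]: 12.1 MHz, 29.38 MHz, 32.84 MHz, 50.12 MHz.

12.1 MHz, 29.38 MHz, 32.84 MHz, 50.12 MHz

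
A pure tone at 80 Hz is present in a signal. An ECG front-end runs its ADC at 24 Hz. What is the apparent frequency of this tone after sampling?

80 Hz mod fs = 8 Hz.
8 Hz ≤ fs/2 = 12 Hz, appears at 8 Hz.

8 Hz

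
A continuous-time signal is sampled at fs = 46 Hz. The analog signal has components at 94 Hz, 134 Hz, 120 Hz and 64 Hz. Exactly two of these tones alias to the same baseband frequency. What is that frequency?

18 Hz

fs/2 = 23 Hz.
94 Hz mod fs = 2 Hz.
2 Hz ≤ fs/2 = 23 Hz, appears at 2 Hz.
134 Hz mod fs = 42 Hz.
42 Hz > fs/2 = 23 Hz, folds to fs − 42 Hz = 4 Hz.
120 Hz mod fs = 28 Hz.
28 Hz > fs/2 = 23 Hz, folds to fs − 28 Hz = 18 Hz.
64 Hz mod fs = 18 Hz.
18 Hz ≤ fs/2 = 23 Hz, appears at 18 Hz.
64 Hz and 120 Hz both map to 18 Hz.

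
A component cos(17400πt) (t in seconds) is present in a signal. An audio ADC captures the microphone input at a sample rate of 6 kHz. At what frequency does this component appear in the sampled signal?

ω = 17400π rad/s → f = ω/(2π) = 8700 Hz = 8.7 kHz.
8.7 kHz mod fs = 2.7 kHz.
2.7 kHz ≤ fs/2 = 3 kHz, appears at 2.7 kHz.

2.7 kHz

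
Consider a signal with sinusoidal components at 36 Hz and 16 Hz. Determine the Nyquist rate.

Highest-frequency component: 36 Hz.
Nyquist rate = 2 × 36 Hz = 72 Hz.

72 Hz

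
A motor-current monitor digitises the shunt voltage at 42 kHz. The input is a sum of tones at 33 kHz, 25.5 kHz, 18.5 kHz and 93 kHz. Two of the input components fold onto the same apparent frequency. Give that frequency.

fs/2 = 21 kHz.
33 kHz > fs/2 = 21 kHz, folds to fs − 33 kHz = 9 kHz.
25.5 kHz > fs/2 = 21 kHz, folds to fs − 25.5 kHz = 16.5 kHz.
18.5 kHz ≤ fs/2 = 21 kHz, passes unchanged.
93 kHz mod fs = 9 kHz.
9 kHz ≤ fs/2 = 21 kHz, appears at 9 kHz.
33 kHz and 93 kHz both map to 9 kHz.

9 kHz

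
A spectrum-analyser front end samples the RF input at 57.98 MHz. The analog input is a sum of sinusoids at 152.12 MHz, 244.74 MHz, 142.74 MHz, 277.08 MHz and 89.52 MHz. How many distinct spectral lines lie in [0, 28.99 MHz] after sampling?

4

fs/2 = 28.99 MHz.
152.12 MHz mod fs = 36.16 MHz.
36.16 MHz > fs/2 = 28.99 MHz, folds to fs − 36.16 MHz = 21.82 MHz.
244.74 MHz mod fs = 12.82 MHz.
12.82 MHz ≤ fs/2 = 28.99 MHz, appears at 12.82 MHz.
142.74 MHz mod fs = 26.78 MHz.
26.78 MHz ≤ fs/2 = 28.99 MHz, appears at 26.78 MHz.
277.08 MHz mod fs = 45.16 MHz.
45.16 MHz > fs/2 = 28.99 MHz, folds to fs − 45.16 MHz = 12.82 MHz.
89.52 MHz mod fs = 31.54 MHz.
31.54 MHz > fs/2 = 28.99 MHz, folds to fs − 31.54 MHz = 26.44 MHz.
Distinct values: {12.82 MHz, 21.82 MHz, 26.44 MHz, 26.78 MHz} → 4.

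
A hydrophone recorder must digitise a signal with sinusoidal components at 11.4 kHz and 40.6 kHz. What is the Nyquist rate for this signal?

Highest-frequency component: 40.6 kHz.
Nyquist rate = 2 × 40.6 kHz = 81.2 kHz.

81.2 kHz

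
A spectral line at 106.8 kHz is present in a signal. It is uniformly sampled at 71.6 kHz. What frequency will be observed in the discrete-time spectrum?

35.2 kHz

106.8 kHz mod fs = 35.2 kHz.
35.2 kHz ≤ fs/2 = 35.8 kHz, appears at 35.2 kHz.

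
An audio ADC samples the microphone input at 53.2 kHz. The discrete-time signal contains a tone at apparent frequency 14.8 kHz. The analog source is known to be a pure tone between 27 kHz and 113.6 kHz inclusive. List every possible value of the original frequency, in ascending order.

Frequencies that alias to 14.8 kHz are k·fs ± 14.8 kHz for integer k ≥ 0.
k=0: 14.8 kHz.
k=1: 38.4 kHz, 68 kHz.
k=2: 91.6 kHz, 121.2 kHz.
k=3: 144.8 kHz, 174.4 kHz.
Within [27 kHz, 113.6 kHz]: 38.4 kHz, 68 kHz, 91.6 kHz.

38.4 kHz, 68 kHz, 91.6 kHz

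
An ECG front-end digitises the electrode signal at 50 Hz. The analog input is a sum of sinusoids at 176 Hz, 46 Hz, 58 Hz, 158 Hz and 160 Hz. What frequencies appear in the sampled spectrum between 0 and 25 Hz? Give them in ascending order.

fs/2 = 25 Hz.
176 Hz mod fs = 26 Hz.
26 Hz > fs/2 = 25 Hz, folds to fs − 26 Hz = 24 Hz.
46 Hz > fs/2 = 25 Hz, folds to fs − 46 Hz = 4 Hz.
58 Hz mod fs = 8 Hz.
8 Hz ≤ fs/2 = 25 Hz, appears at 8 Hz.
158 Hz mod fs = 8 Hz.
8 Hz ≤ fs/2 = 25 Hz, appears at 8 Hz.
160 Hz mod fs = 10 Hz.
10 Hz ≤ fs/2 = 25 Hz, appears at 10 Hz.
Distinct values: {4 Hz, 8 Hz, 10 Hz, 24 Hz}.

4 Hz, 8 Hz, 10 Hz, 24 Hz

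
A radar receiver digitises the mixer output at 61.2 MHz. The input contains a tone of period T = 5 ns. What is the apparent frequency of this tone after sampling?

16.4 MHz

T = 5 ns → f = 1/T = 200 MHz.
200 MHz mod fs = 16.4 MHz.
16.4 MHz ≤ fs/2 = 30.6 MHz, appears at 16.4 MHz.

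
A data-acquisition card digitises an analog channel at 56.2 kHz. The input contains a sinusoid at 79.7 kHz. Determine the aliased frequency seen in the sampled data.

23.5 kHz

79.7 kHz mod fs = 23.5 kHz.
23.5 kHz ≤ fs/2 = 28.1 kHz, appears at 23.5 kHz.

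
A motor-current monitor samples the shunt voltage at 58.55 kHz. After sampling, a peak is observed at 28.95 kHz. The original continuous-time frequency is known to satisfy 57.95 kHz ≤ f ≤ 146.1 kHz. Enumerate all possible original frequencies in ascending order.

Frequencies that alias to 28.95 kHz are k·fs ± 28.95 kHz for integer k ≥ 0.
k=0: 28.95 kHz.
k=1: 29.6 kHz, 87.5 kHz.
k=2: 88.15 kHz, 146.05 kHz.
k=3: 146.7 kHz, 204.6 kHz.
Within [57.95 kHz, 146.1 kHz]: 87.5 kHz, 88.15 kHz, 146.05 kHz.

87.5 kHz, 88.15 kHz, 146.05 kHz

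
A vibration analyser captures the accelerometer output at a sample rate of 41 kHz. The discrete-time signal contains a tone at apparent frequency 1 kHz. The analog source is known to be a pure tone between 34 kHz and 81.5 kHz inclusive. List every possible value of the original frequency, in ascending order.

40 kHz, 42 kHz, 81 kHz

Frequencies that alias to 1 kHz are k·fs ± 1 kHz for integer k ≥ 0.
k=0: 1 kHz.
k=1: 40 kHz, 42 kHz.
k=2: 81 kHz, 83 kHz.
k=3: 122 kHz, 124 kHz.
Within [34 kHz, 81.5 kHz]: 40 kHz, 42 kHz, 81 kHz.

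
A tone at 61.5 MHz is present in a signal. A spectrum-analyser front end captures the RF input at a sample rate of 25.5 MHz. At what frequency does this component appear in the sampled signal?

10.5 MHz

61.5 MHz mod fs = 10.5 MHz.
10.5 MHz ≤ fs/2 = 12.75 MHz, appears at 10.5 MHz.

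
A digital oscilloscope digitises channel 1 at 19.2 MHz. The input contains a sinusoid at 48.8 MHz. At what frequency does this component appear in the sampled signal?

8.8 MHz

48.8 MHz mod fs = 10.4 MHz.
10.4 MHz > fs/2 = 9.6 MHz, folds to fs − 10.4 MHz = 8.8 MHz.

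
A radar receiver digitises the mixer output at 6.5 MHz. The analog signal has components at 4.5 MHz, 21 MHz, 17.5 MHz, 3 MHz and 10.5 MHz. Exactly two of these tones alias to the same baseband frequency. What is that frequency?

2 MHz

fs/2 = 3.25 MHz.
4.5 MHz > fs/2 = 3.25 MHz, folds to fs − 4.5 MHz = 2 MHz.
21 MHz mod fs = 1.5 MHz.
1.5 MHz ≤ fs/2 = 3.25 MHz, appears at 1.5 MHz.
17.5 MHz mod fs = 4.5 MHz.
4.5 MHz > fs/2 = 3.25 MHz, folds to fs − 4.5 MHz = 2 MHz.
3 MHz ≤ fs/2 = 3.25 MHz, passes unchanged.
10.5 MHz mod fs = 4 MHz.
4 MHz > fs/2 = 3.25 MHz, folds to fs − 4 MHz = 2.5 MHz.
4.5 MHz and 17.5 MHz both map to 2 MHz.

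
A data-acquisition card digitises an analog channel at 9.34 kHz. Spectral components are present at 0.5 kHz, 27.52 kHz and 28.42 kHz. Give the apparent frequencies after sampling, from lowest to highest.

0.4 kHz, 0.5 kHz

fs/2 = 4.67 kHz.
0.5 kHz ≤ fs/2 = 4.67 kHz, passes unchanged.
27.52 kHz mod fs = 8.84 kHz.
8.84 kHz > fs/2 = 4.67 kHz, folds to fs − 8.84 kHz = 0.5 kHz.
28.42 kHz mod fs = 0.4 kHz.
0.4 kHz ≤ fs/2 = 4.67 kHz, appears at 0.4 kHz.
Distinct values: {0.4 kHz, 0.5 kHz}.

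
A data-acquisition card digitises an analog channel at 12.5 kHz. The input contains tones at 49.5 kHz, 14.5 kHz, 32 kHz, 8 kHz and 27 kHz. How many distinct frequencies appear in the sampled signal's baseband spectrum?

fs/2 = 6.25 kHz.
49.5 kHz mod fs = 12 kHz.
12 kHz > fs/2 = 6.25 kHz, folds to fs − 12 kHz = 0.5 kHz.
14.5 kHz mod fs = 2 kHz.
2 kHz ≤ fs/2 = 6.25 kHz, appears at 2 kHz.
32 kHz mod fs = 7 kHz.
7 kHz > fs/2 = 6.25 kHz, folds to fs − 7 kHz = 5.5 kHz.
8 kHz > fs/2 = 6.25 kHz, folds to fs − 8 kHz = 4.5 kHz.
27 kHz mod fs = 2 kHz.
2 kHz ≤ fs/2 = 6.25 kHz, appears at 2 kHz.
Distinct values: {0.5 kHz, 2 kHz, 4.5 kHz, 5.5 kHz} → 4.

4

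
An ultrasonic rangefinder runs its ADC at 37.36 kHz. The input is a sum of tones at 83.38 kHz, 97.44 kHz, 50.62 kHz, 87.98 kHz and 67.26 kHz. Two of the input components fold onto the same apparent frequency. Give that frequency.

fs/2 = 18.68 kHz.
83.38 kHz mod fs = 8.66 kHz.
8.66 kHz ≤ fs/2 = 18.68 kHz, appears at 8.66 kHz.
97.44 kHz mod fs = 22.72 kHz.
22.72 kHz > fs/2 = 18.68 kHz, folds to fs − 22.72 kHz = 14.64 kHz.
50.62 kHz mod fs = 13.26 kHz.
13.26 kHz ≤ fs/2 = 18.68 kHz, appears at 13.26 kHz.
87.98 kHz mod fs = 13.26 kHz.
13.26 kHz ≤ fs/2 = 18.68 kHz, appears at 13.26 kHz.
67.26 kHz mod fs = 29.9 kHz.
29.9 kHz > fs/2 = 18.68 kHz, folds to fs − 29.9 kHz = 7.46 kHz.
50.62 kHz and 87.98 kHz both map to 13.26 kHz.

13.26 kHz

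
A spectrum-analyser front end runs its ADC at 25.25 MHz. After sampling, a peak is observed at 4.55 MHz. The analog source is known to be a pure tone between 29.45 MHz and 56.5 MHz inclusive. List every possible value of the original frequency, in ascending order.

Frequencies that alias to 4.55 MHz are k·fs ± 4.55 MHz for integer k ≥ 0.
k=0: 4.55 MHz.
k=1: 20.7 MHz, 29.8 MHz.
k=2: 45.95 MHz, 55.05 MHz.
k=3: 71.2 MHz, 80.3 MHz.
Within [29.45 MHz, 56.5 MHz]: 29.8 MHz, 45.95 MHz, 55.05 MHz.

29.8 MHz, 45.95 MHz, 55.05 MHz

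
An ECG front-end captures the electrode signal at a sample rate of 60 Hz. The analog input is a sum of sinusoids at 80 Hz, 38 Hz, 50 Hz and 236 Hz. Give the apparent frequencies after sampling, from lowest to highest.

4 Hz, 10 Hz, 20 Hz, 22 Hz

fs/2 = 30 Hz.
80 Hz mod fs = 20 Hz.
20 Hz ≤ fs/2 = 30 Hz, appears at 20 Hz.
38 Hz > fs/2 = 30 Hz, folds to fs − 38 Hz = 22 Hz.
50 Hz > fs/2 = 30 Hz, folds to fs − 50 Hz = 10 Hz.
236 Hz mod fs = 56 Hz.
56 Hz > fs/2 = 30 Hz, folds to fs − 56 Hz = 4 Hz.
Distinct values: {4 Hz, 10 Hz, 20 Hz, 22 Hz}.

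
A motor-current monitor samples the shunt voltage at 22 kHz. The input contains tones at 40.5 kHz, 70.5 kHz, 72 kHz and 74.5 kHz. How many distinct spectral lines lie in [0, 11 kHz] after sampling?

fs/2 = 11 kHz.
40.5 kHz mod fs = 18.5 kHz.
18.5 kHz > fs/2 = 11 kHz, folds to fs − 18.5 kHz = 3.5 kHz.
70.5 kHz mod fs = 4.5 kHz.
4.5 kHz ≤ fs/2 = 11 kHz, appears at 4.5 kHz.
72 kHz mod fs = 6 kHz.
6 kHz ≤ fs/2 = 11 kHz, appears at 6 kHz.
74.5 kHz mod fs = 8.5 kHz.
8.5 kHz ≤ fs/2 = 11 kHz, appears at 8.5 kHz.
Distinct values: {3.5 kHz, 4.5 kHz, 6 kHz, 8.5 kHz} → 4.

4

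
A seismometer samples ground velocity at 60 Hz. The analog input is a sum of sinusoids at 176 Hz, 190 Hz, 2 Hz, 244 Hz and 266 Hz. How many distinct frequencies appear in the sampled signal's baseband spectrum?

4

fs/2 = 30 Hz.
176 Hz mod fs = 56 Hz.
56 Hz > fs/2 = 30 Hz, folds to fs − 56 Hz = 4 Hz.
190 Hz mod fs = 10 Hz.
10 Hz ≤ fs/2 = 30 Hz, appears at 10 Hz.
2 Hz ≤ fs/2 = 30 Hz, passes unchanged.
244 Hz mod fs = 4 Hz.
4 Hz ≤ fs/2 = 30 Hz, appears at 4 Hz.
266 Hz mod fs = 26 Hz.
26 Hz ≤ fs/2 = 30 Hz, appears at 26 Hz.
Distinct values: {2 Hz, 4 Hz, 10 Hz, 26 Hz} → 4.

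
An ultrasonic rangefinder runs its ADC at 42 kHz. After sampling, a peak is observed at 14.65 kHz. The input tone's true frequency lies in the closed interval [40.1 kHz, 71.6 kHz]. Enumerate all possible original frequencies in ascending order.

56.65 kHz, 69.35 kHz

Frequencies that alias to 14.65 kHz are k·fs ± 14.65 kHz for integer k ≥ 0.
k=0: 14.65 kHz.
k=1: 27.35 kHz, 56.65 kHz.
k=2: 69.35 kHz, 98.65 kHz.
k=3: 111.35 kHz, 140.65 kHz.
Within [40.1 kHz, 71.6 kHz]: 56.65 kHz, 69.35 kHz.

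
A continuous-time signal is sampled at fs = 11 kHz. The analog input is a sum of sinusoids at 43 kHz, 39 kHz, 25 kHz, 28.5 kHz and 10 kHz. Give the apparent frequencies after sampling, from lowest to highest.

fs/2 = 5.5 kHz.
43 kHz mod fs = 10 kHz.
10 kHz > fs/2 = 5.5 kHz, folds to fs − 10 kHz = 1 kHz.
39 kHz mod fs = 6 kHz.
6 kHz > fs/2 = 5.5 kHz, folds to fs − 6 kHz = 5 kHz.
25 kHz mod fs = 3 kHz.
3 kHz ≤ fs/2 = 5.5 kHz, appears at 3 kHz.
28.5 kHz mod fs = 6.5 kHz.
6.5 kHz > fs/2 = 5.5 kHz, folds to fs − 6.5 kHz = 4.5 kHz.
10 kHz > fs/2 = 5.5 kHz, folds to fs − 10 kHz = 1 kHz.
Distinct values: {1 kHz, 3 kHz, 4.5 kHz, 5 kHz}.

1 kHz, 3 kHz, 4.5 kHz, 5 kHz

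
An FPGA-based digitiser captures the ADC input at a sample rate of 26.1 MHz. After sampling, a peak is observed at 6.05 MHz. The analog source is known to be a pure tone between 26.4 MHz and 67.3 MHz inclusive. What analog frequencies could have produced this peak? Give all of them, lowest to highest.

32.15 MHz, 46.15 MHz, 58.25 MHz

Frequencies that alias to 6.05 MHz are k·fs ± 6.05 MHz for integer k ≥ 0.
k=0: 6.05 MHz.
k=1: 20.05 MHz, 32.15 MHz.
k=2: 46.15 MHz, 58.25 MHz.
k=3: 72.25 MHz, 84.35 MHz.
Within [26.4 MHz, 67.3 MHz]: 32.15 MHz, 46.15 MHz, 58.25 MHz.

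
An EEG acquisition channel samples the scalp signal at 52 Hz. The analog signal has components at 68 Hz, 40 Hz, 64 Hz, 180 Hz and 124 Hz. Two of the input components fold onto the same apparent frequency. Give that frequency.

12 Hz

fs/2 = 26 Hz.
68 Hz mod fs = 16 Hz.
16 Hz ≤ fs/2 = 26 Hz, appears at 16 Hz.
40 Hz > fs/2 = 26 Hz, folds to fs − 40 Hz = 12 Hz.
64 Hz mod fs = 12 Hz.
12 Hz ≤ fs/2 = 26 Hz, appears at 12 Hz.
180 Hz mod fs = 24 Hz.
24 Hz ≤ fs/2 = 26 Hz, appears at 24 Hz.
124 Hz mod fs = 20 Hz.
20 Hz ≤ fs/2 = 26 Hz, appears at 20 Hz.
40 Hz and 64 Hz both map to 12 Hz.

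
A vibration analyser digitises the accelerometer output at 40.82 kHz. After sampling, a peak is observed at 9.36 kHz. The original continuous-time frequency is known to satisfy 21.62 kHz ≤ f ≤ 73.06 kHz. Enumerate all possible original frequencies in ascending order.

31.46 kHz, 50.18 kHz, 72.28 kHz

Frequencies that alias to 9.36 kHz are k·fs ± 9.36 kHz for integer k ≥ 0.
k=0: 9.36 kHz.
k=1: 31.46 kHz, 50.18 kHz.
k=2: 72.28 kHz, 91 kHz.
k=3: 113.1 kHz, 131.82 kHz.
Within [21.62 kHz, 73.06 kHz]: 31.46 kHz, 50.18 kHz, 72.28 kHz.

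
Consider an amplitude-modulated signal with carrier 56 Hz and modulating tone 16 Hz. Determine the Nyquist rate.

144 Hz

AM sidebands sit at fc ± fm = 40 Hz and 72 Hz.
Highest-frequency component: 72 Hz.
Nyquist rate = 2 × 72 Hz = 144 Hz.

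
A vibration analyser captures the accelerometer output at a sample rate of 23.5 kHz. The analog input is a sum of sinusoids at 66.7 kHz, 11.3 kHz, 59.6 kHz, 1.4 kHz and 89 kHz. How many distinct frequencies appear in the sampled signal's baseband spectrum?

5

fs/2 = 11.75 kHz.
66.7 kHz mod fs = 19.7 kHz.
19.7 kHz > fs/2 = 11.75 kHz, folds to fs − 19.7 kHz = 3.8 kHz.
11.3 kHz ≤ fs/2 = 11.75 kHz, passes unchanged.
59.6 kHz mod fs = 12.6 kHz.
12.6 kHz > fs/2 = 11.75 kHz, folds to fs − 12.6 kHz = 10.9 kHz.
1.4 kHz ≤ fs/2 = 11.75 kHz, passes unchanged.
89 kHz mod fs = 18.5 kHz.
18.5 kHz > fs/2 = 11.75 kHz, folds to fs − 18.5 kHz = 5 kHz.
Distinct values: {1.4 kHz, 3.8 kHz, 5 kHz, 10.9 kHz, 11.3 kHz} → 5.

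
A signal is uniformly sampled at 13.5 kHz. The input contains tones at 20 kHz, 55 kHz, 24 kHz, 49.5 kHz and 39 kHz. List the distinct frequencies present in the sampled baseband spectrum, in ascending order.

fs/2 = 6.75 kHz.
20 kHz mod fs = 6.5 kHz.
6.5 kHz ≤ fs/2 = 6.75 kHz, appears at 6.5 kHz.
55 kHz mod fs = 1 kHz.
1 kHz ≤ fs/2 = 6.75 kHz, appears at 1 kHz.
24 kHz mod fs = 10.5 kHz.
10.5 kHz > fs/2 = 6.75 kHz, folds to fs − 10.5 kHz = 3 kHz.
49.5 kHz mod fs = 9 kHz.
9 kHz > fs/2 = 6.75 kHz, folds to fs − 9 kHz = 4.5 kHz.
39 kHz mod fs = 12 kHz.
12 kHz > fs/2 = 6.75 kHz, folds to fs − 12 kHz = 1.5 kHz.
Distinct values: {1 kHz, 1.5 kHz, 3 kHz, 4.5 kHz, 6.5 kHz}.

1 kHz, 1.5 kHz, 3 kHz, 4.5 kHz, 6.5 kHz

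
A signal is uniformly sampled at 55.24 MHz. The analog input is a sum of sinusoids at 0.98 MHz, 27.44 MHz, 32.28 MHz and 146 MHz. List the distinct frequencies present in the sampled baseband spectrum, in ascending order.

0.98 MHz, 19.72 MHz, 22.96 MHz, 27.44 MHz

fs/2 = 27.62 MHz.
0.98 MHz ≤ fs/2 = 27.62 MHz, passes unchanged.
27.44 MHz ≤ fs/2 = 27.62 MHz, passes unchanged.
32.28 MHz > fs/2 = 27.62 MHz, folds to fs − 32.28 MHz = 22.96 MHz.
146 MHz mod fs = 35.52 MHz.
35.52 MHz > fs/2 = 27.62 MHz, folds to fs − 35.52 MHz = 19.72 MHz.
Distinct values: {0.98 MHz, 19.72 MHz, 22.96 MHz, 27.44 MHz}.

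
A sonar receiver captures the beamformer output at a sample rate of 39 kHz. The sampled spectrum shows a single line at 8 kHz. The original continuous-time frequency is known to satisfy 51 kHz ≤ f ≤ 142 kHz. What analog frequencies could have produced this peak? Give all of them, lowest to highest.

70 kHz, 86 kHz, 109 kHz, 125 kHz

Frequencies that alias to 8 kHz are k·fs ± 8 kHz for integer k ≥ 0.
k=0: 8 kHz.
k=1: 31 kHz, 47 kHz.
k=2: 70 kHz, 86 kHz.
k=3: 109 kHz, 125 kHz.
k=4: 148 kHz, 164 kHz.
Within [51 kHz, 142 kHz]: 70 kHz, 86 kHz, 109 kHz, 125 kHz.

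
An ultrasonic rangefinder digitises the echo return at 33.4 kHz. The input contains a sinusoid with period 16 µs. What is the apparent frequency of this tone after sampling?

4.3 kHz

T = 16 µs → f = 1/T = 62.5 kHz.
62.5 kHz mod fs = 29.1 kHz.
29.1 kHz > fs/2 = 16.7 kHz, folds to fs − 29.1 kHz = 4.3 kHz.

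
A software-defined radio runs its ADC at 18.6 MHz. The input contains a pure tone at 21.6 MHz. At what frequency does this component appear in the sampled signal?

21.6 MHz mod fs = 3 MHz.
3 MHz ≤ fs/2 = 9.3 MHz, appears at 3 MHz.

3 MHz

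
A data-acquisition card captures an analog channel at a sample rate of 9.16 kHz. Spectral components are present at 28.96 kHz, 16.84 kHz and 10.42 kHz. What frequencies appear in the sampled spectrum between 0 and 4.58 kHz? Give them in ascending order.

1.26 kHz, 1.48 kHz

fs/2 = 4.58 kHz.
28.96 kHz mod fs = 1.48 kHz.
1.48 kHz ≤ fs/2 = 4.58 kHz, appears at 1.48 kHz.
16.84 kHz mod fs = 7.68 kHz.
7.68 kHz > fs/2 = 4.58 kHz, folds to fs − 7.68 kHz = 1.48 kHz.
10.42 kHz mod fs = 1.26 kHz.
1.26 kHz ≤ fs/2 = 4.58 kHz, appears at 1.26 kHz.
Distinct values: {1.26 kHz, 1.48 kHz}.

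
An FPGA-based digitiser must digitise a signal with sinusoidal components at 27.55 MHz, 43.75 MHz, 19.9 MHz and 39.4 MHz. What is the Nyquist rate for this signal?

87.5 MHz

Highest-frequency component: 43.75 MHz.
Nyquist rate = 2 × 43.75 MHz = 87.5 MHz.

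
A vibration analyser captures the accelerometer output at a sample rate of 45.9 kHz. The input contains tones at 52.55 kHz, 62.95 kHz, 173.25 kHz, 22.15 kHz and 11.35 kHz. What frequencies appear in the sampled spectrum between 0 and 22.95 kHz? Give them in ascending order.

6.65 kHz, 10.35 kHz, 11.35 kHz, 17.05 kHz, 22.15 kHz

fs/2 = 22.95 kHz.
52.55 kHz mod fs = 6.65 kHz.
6.65 kHz ≤ fs/2 = 22.95 kHz, appears at 6.65 kHz.
62.95 kHz mod fs = 17.05 kHz.
17.05 kHz ≤ fs/2 = 22.95 kHz, appears at 17.05 kHz.
173.25 kHz mod fs = 35.55 kHz.
35.55 kHz > fs/2 = 22.95 kHz, folds to fs − 35.55 kHz = 10.35 kHz.
22.15 kHz ≤ fs/2 = 22.95 kHz, passes unchanged.
11.35 kHz ≤ fs/2 = 22.95 kHz, passes unchanged.
Distinct values: {6.65 kHz, 10.35 kHz, 11.35 kHz, 17.05 kHz, 22.15 kHz}.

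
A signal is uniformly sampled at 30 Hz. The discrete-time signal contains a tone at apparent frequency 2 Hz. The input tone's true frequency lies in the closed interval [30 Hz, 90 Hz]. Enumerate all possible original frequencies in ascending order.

32 Hz, 58 Hz, 62 Hz, 88 Hz

Frequencies that alias to 2 Hz are k·fs ± 2 Hz for integer k ≥ 0.
k=0: 2 Hz.
k=1: 28 Hz, 32 Hz.
k=2: 58 Hz, 62 Hz.
k=3: 88 Hz, 92 Hz.
k=4: 118 Hz, 122 Hz.
Within [30 Hz, 90 Hz]: 32 Hz, 58 Hz, 62 Hz, 88 Hz.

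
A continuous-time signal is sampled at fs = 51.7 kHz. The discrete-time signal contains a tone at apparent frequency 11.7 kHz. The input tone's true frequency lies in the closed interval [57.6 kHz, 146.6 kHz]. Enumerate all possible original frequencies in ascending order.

Frequencies that alias to 11.7 kHz are k·fs ± 11.7 kHz for integer k ≥ 0.
k=0: 11.7 kHz.
k=1: 40 kHz, 63.4 kHz.
k=2: 91.7 kHz, 115.1 kHz.
k=3: 143.4 kHz, 166.8 kHz.
k=4: 195.1 kHz, 218.5 kHz.
Within [57.6 kHz, 146.6 kHz]: 63.4 kHz, 91.7 kHz, 115.1 kHz, 143.4 kHz.

63.4 kHz, 91.7 kHz, 115.1 kHz, 143.4 kHz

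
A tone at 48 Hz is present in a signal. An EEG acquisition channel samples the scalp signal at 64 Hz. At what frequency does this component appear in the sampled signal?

48 Hz > fs/2 = 32 Hz, folds to fs − 48 Hz = 16 Hz.

16 Hz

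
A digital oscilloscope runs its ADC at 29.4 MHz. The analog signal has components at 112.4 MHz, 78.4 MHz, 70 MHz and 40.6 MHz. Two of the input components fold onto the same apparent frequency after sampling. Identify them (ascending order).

fs/2 = 14.7 MHz.
112.4 MHz mod fs = 24.2 MHz.
24.2 MHz > fs/2 = 14.7 MHz, folds to fs − 24.2 MHz = 5.2 MHz.
78.4 MHz mod fs = 19.6 MHz.
19.6 MHz > fs/2 = 14.7 MHz, folds to fs − 19.6 MHz = 9.8 MHz.
70 MHz mod fs = 11.2 MHz.
11.2 MHz ≤ fs/2 = 14.7 MHz, appears at 11.2 MHz.
40.6 MHz mod fs = 11.2 MHz.
11.2 MHz ≤ fs/2 = 14.7 MHz, appears at 11.2 MHz.
40.6 MHz and 70 MHz both map to 11.2 MHz.

40.6 MHz, 70 MHz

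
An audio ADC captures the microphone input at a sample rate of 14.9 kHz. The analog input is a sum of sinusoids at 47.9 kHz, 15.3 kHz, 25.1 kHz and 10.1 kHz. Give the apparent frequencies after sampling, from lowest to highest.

fs/2 = 7.45 kHz.
47.9 kHz mod fs = 3.2 kHz.
3.2 kHz ≤ fs/2 = 7.45 kHz, appears at 3.2 kHz.
15.3 kHz mod fs = 0.4 kHz.
0.4 kHz ≤ fs/2 = 7.45 kHz, appears at 0.4 kHz.
25.1 kHz mod fs = 10.2 kHz.
10.2 kHz > fs/2 = 7.45 kHz, folds to fs − 10.2 kHz = 4.7 kHz.
10.1 kHz > fs/2 = 7.45 kHz, folds to fs − 10.1 kHz = 4.8 kHz.
Distinct values: {0.4 kHz, 3.2 kHz, 4.7 kHz, 4.8 kHz}.

0.4 kHz, 3.2 kHz, 4.7 kHz, 4.8 kHz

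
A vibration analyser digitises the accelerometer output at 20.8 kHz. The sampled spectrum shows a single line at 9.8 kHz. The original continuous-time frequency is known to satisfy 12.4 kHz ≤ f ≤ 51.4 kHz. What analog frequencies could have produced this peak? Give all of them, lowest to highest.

30.6 kHz, 31.8 kHz, 51.4 kHz

Frequencies that alias to 9.8 kHz are k·fs ± 9.8 kHz for integer k ≥ 0.
k=0: 9.8 kHz.
k=1: 11 kHz, 30.6 kHz.
k=2: 31.8 kHz, 51.4 kHz.
k=3: 52.6 kHz, 72.2 kHz.
Within [12.4 kHz, 51.4 kHz]: 30.6 kHz, 31.8 kHz, 51.4 kHz.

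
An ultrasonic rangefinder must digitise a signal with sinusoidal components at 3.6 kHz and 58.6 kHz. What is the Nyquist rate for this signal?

117.2 kHz

Highest-frequency component: 58.6 kHz.
Nyquist rate = 2 × 58.6 kHz = 117.2 kHz.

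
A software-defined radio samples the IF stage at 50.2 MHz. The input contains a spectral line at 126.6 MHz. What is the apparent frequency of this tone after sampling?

24 MHz

126.6 MHz mod fs = 26.2 MHz.
26.2 MHz > fs/2 = 25.1 MHz, folds to fs − 26.2 MHz = 24 MHz.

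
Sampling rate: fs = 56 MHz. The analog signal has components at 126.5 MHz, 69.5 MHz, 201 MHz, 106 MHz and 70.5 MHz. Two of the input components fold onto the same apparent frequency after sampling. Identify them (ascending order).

fs/2 = 28 MHz.
126.5 MHz mod fs = 14.5 MHz.
14.5 MHz ≤ fs/2 = 28 MHz, appears at 14.5 MHz.
69.5 MHz mod fs = 13.5 MHz.
13.5 MHz ≤ fs/2 = 28 MHz, appears at 13.5 MHz.
201 MHz mod fs = 33 MHz.
33 MHz > fs/2 = 28 MHz, folds to fs − 33 MHz = 23 MHz.
106 MHz mod fs = 50 MHz.
50 MHz > fs/2 = 28 MHz, folds to fs − 50 MHz = 6 MHz.
70.5 MHz mod fs = 14.5 MHz.
14.5 MHz ≤ fs/2 = 28 MHz, appears at 14.5 MHz.
70.5 MHz and 126.5 MHz both map to 14.5 MHz.

70.5 MHz, 126.5 MHz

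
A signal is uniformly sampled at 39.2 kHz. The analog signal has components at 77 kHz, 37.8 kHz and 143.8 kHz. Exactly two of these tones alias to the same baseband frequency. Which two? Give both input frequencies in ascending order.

fs/2 = 19.6 kHz.
77 kHz mod fs = 37.8 kHz.
37.8 kHz > fs/2 = 19.6 kHz, folds to fs − 37.8 kHz = 1.4 kHz.
37.8 kHz > fs/2 = 19.6 kHz, folds to fs − 37.8 kHz = 1.4 kHz.
143.8 kHz mod fs = 26.2 kHz.
26.2 kHz > fs/2 = 19.6 kHz, folds to fs − 26.2 kHz = 13 kHz.
37.8 kHz and 77 kHz both map to 1.4 kHz.

37.8 kHz, 77 kHz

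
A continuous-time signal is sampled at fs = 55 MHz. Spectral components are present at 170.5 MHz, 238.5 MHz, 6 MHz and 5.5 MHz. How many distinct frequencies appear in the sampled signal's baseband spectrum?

fs/2 = 27.5 MHz.
170.5 MHz mod fs = 5.5 MHz.
5.5 MHz ≤ fs/2 = 27.5 MHz, appears at 5.5 MHz.
238.5 MHz mod fs = 18.5 MHz.
18.5 MHz ≤ fs/2 = 27.5 MHz, appears at 18.5 MHz.
6 MHz ≤ fs/2 = 27.5 MHz, passes unchanged.
5.5 MHz ≤ fs/2 = 27.5 MHz, passes unchanged.
Distinct values: {5.5 MHz, 6 MHz, 18.5 MHz} → 3.

3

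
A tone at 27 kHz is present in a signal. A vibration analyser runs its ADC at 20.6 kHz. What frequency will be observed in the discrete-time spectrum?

6.4 kHz

27 kHz mod fs = 6.4 kHz.
6.4 kHz ≤ fs/2 = 10.3 kHz, appears at 6.4 kHz.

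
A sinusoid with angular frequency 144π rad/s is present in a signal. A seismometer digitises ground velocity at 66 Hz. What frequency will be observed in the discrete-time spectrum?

6 Hz

ω = 144π rad/s → f = ω/(2π) = 72 Hz.
72 Hz mod fs = 6 Hz.
6 Hz ≤ fs/2 = 33 Hz, appears at 6 Hz.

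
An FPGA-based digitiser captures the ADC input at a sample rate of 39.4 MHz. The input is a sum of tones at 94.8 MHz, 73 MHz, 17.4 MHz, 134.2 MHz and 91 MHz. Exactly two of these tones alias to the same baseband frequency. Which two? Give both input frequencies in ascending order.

fs/2 = 19.7 MHz.
94.8 MHz mod fs = 16 MHz.
16 MHz ≤ fs/2 = 19.7 MHz, appears at 16 MHz.
73 MHz mod fs = 33.6 MHz.
33.6 MHz > fs/2 = 19.7 MHz, folds to fs − 33.6 MHz = 5.8 MHz.
17.4 MHz ≤ fs/2 = 19.7 MHz, passes unchanged.
134.2 MHz mod fs = 16 MHz.
16 MHz ≤ fs/2 = 19.7 MHz, appears at 16 MHz.
91 MHz mod fs = 12.2 MHz.
12.2 MHz ≤ fs/2 = 19.7 MHz, appears at 12.2 MHz.
94.8 MHz and 134.2 MHz both map to 16 MHz.

94.8 MHz, 134.2 MHz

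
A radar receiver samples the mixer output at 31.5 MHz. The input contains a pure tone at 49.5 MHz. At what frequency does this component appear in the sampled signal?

49.5 MHz mod fs = 18 MHz.
18 MHz > fs/2 = 15.75 MHz, folds to fs − 18 MHz = 13.5 MHz.

13.5 MHz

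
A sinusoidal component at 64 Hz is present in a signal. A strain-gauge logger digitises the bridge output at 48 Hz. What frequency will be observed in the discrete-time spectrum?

64 Hz mod fs = 16 Hz.
16 Hz ≤ fs/2 = 24 Hz, appears at 16 Hz.

16 Hz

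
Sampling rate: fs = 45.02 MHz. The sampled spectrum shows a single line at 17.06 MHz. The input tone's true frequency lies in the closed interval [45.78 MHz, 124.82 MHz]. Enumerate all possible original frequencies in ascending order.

62.08 MHz, 72.98 MHz, 107.1 MHz, 118 MHz

Frequencies that alias to 17.06 MHz are k·fs ± 17.06 MHz for integer k ≥ 0.
k=0: 17.06 MHz.
k=1: 27.96 MHz, 62.08 MHz.
k=2: 72.98 MHz, 107.1 MHz.
k=3: 118 MHz, 152.12 MHz.
k=4: 163.02 MHz, 197.14 MHz.
Within [45.78 MHz, 124.82 MHz]: 62.08 MHz, 72.98 MHz, 107.1 MHz, 118 MHz.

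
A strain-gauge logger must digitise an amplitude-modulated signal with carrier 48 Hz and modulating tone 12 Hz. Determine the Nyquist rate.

AM sidebands sit at fc ± fm = 36 Hz and 60 Hz.
Highest-frequency component: 60 Hz.
Nyquist rate = 2 × 60 Hz = 120 Hz.

120 Hz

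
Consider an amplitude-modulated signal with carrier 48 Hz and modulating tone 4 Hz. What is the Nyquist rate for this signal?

104 Hz

AM sidebands sit at fc ± fm = 44 Hz and 52 Hz.
Highest-frequency component: 52 Hz.
Nyquist rate = 2 × 52 Hz = 104 Hz.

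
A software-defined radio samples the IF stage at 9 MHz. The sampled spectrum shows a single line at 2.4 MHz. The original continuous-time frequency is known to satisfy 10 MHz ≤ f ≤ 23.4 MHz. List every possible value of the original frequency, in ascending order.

11.4 MHz, 15.6 MHz, 20.4 MHz

Frequencies that alias to 2.4 MHz are k·fs ± 2.4 MHz for integer k ≥ 0.
k=0: 2.4 MHz.
k=1: 6.6 MHz, 11.4 MHz.
k=2: 15.6 MHz, 20.4 MHz.
k=3: 24.6 MHz, 29.4 MHz.
Within [10 MHz, 23.4 MHz]: 11.4 MHz, 15.6 MHz, 20.4 MHz.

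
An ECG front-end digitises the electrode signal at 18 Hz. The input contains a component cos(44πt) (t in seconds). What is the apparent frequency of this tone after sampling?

4 Hz

ω = 44π rad/s → f = ω/(2π) = 22 Hz.
22 Hz mod fs = 4 Hz.
4 Hz ≤ fs/2 = 9 Hz, appears at 4 Hz.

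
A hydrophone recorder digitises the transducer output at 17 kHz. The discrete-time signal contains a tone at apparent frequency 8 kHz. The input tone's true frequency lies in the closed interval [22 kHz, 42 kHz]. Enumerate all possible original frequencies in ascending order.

25 kHz, 26 kHz, 42 kHz

Frequencies that alias to 8 kHz are k·fs ± 8 kHz for integer k ≥ 0.
k=0: 8 kHz.
k=1: 9 kHz, 25 kHz.
k=2: 26 kHz, 42 kHz.
k=3: 43 kHz, 59 kHz.
Within [22 kHz, 42 kHz]: 25 kHz, 26 kHz, 42 kHz.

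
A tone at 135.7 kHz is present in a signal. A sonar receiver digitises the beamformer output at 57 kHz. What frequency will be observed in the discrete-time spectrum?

21.7 kHz

135.7 kHz mod fs = 21.7 kHz.
21.7 kHz ≤ fs/2 = 28.5 kHz, appears at 21.7 kHz.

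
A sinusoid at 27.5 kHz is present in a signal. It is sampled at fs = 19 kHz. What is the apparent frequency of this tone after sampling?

8.5 kHz

27.5 kHz mod fs = 8.5 kHz.
8.5 kHz ≤ fs/2 = 9.5 kHz, appears at 8.5 kHz.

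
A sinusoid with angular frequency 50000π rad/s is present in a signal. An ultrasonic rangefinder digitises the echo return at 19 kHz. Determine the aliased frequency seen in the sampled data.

6 kHz

ω = 50000π rad/s → f = ω/(2π) = 25000 Hz = 25 kHz.
25 kHz mod fs = 6 kHz.
6 kHz ≤ fs/2 = 9.5 kHz, appears at 6 kHz.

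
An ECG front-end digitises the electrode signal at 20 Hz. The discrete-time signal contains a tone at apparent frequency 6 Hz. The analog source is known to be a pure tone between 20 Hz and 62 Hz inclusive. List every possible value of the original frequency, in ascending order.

Frequencies that alias to 6 Hz are k·fs ± 6 Hz for integer k ≥ 0.
k=0: 6 Hz.
k=1: 14 Hz, 26 Hz.
k=2: 34 Hz, 46 Hz.
k=3: 54 Hz, 66 Hz.
k=4: 74 Hz, 86 Hz.
Within [20 Hz, 62 Hz]: 26 Hz, 34 Hz, 46 Hz, 54 Hz.

26 Hz, 34 Hz, 46 Hz, 54 Hz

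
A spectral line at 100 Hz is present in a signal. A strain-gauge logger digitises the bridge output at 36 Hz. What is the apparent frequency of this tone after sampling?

100 Hz mod fs = 28 Hz.
28 Hz > fs/2 = 18 Hz, folds to fs − 28 Hz = 8 Hz.

8 Hz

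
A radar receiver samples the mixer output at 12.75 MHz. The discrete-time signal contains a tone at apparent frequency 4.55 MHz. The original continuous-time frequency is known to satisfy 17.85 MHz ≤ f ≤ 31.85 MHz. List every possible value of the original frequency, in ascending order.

20.95 MHz, 30.05 MHz

Frequencies that alias to 4.55 MHz are k·fs ± 4.55 MHz for integer k ≥ 0.
k=0: 4.55 MHz.
k=1: 8.2 MHz, 17.3 MHz.
k=2: 20.95 MHz, 30.05 MHz.
k=3: 33.7 MHz, 42.8 MHz.
Within [17.85 MHz, 31.85 MHz]: 20.95 MHz, 30.05 MHz.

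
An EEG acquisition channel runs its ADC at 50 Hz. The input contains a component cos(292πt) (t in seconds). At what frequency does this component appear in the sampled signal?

4 Hz

ω = 292π rad/s → f = ω/(2π) = 146 Hz.
146 Hz mod fs = 46 Hz.
46 Hz > fs/2 = 25 Hz, folds to fs − 46 Hz = 4 Hz.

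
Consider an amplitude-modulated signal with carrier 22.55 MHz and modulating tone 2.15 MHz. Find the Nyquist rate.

49.4 MHz

AM sidebands sit at fc ± fm = 20.4 MHz and 24.7 MHz.
Highest-frequency component: 24.7 MHz.
Nyquist rate = 2 × 24.7 MHz = 49.4 MHz.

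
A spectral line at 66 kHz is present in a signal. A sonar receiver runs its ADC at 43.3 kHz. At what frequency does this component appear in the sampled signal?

20.6 kHz

66 kHz mod fs = 22.7 kHz.
22.7 kHz > fs/2 = 21.65 kHz, folds to fs − 22.7 kHz = 20.6 kHz.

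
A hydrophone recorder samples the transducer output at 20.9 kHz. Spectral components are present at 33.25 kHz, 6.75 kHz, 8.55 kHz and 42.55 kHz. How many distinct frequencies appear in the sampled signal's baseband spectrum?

3

fs/2 = 10.45 kHz.
33.25 kHz mod fs = 12.35 kHz.
12.35 kHz > fs/2 = 10.45 kHz, folds to fs − 12.35 kHz = 8.55 kHz.
6.75 kHz ≤ fs/2 = 10.45 kHz, passes unchanged.
8.55 kHz ≤ fs/2 = 10.45 kHz, passes unchanged.
42.55 kHz mod fs = 0.75 kHz.
0.75 kHz ≤ fs/2 = 10.45 kHz, appears at 0.75 kHz.
Distinct values: {0.75 kHz, 6.75 kHz, 8.55 kHz} → 3.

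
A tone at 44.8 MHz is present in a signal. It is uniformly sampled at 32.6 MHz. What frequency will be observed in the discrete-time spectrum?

12.2 MHz

44.8 MHz mod fs = 12.2 MHz.
12.2 MHz ≤ fs/2 = 16.3 MHz, appears at 12.2 MHz.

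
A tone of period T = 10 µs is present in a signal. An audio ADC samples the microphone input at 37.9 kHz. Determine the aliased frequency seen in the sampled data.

13.7 kHz

T = 10 µs → f = 1/T = 100 kHz.
100 kHz mod fs = 24.2 kHz.
24.2 kHz > fs/2 = 18.95 kHz, folds to fs − 24.2 kHz = 13.7 kHz.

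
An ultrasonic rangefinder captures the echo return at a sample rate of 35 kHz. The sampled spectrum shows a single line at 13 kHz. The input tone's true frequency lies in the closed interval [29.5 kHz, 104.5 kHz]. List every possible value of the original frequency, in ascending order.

Frequencies that alias to 13 kHz are k·fs ± 13 kHz for integer k ≥ 0.
k=0: 13 kHz.
k=1: 22 kHz, 48 kHz.
k=2: 57 kHz, 83 kHz.
k=3: 92 kHz, 118 kHz.
k=4: 127 kHz, 153 kHz.
Within [29.5 kHz, 104.5 kHz]: 48 kHz, 57 kHz, 83 kHz, 92 kHz.

48 kHz, 57 kHz, 83 kHz, 92 kHz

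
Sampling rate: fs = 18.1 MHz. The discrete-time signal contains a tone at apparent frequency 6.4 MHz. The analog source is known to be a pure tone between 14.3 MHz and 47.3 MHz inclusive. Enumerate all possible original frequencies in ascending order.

Frequencies that alias to 6.4 MHz are k·fs ± 6.4 MHz for integer k ≥ 0.
k=0: 6.4 MHz.
k=1: 11.7 MHz, 24.5 MHz.
k=2: 29.8 MHz, 42.6 MHz.
k=3: 47.9 MHz, 60.7 MHz.
Within [14.3 MHz, 47.3 MHz]: 24.5 MHz, 29.8 MHz, 42.6 MHz.

24.5 MHz, 29.8 MHz, 42.6 MHz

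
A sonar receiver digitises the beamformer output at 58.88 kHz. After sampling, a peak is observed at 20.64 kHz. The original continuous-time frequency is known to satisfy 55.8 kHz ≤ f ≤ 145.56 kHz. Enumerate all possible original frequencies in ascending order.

Frequencies that alias to 20.64 kHz are k·fs ± 20.64 kHz for integer k ≥ 0.
k=0: 20.64 kHz.
k=1: 38.24 kHz, 79.52 kHz.
k=2: 97.12 kHz, 138.4 kHz.
k=3: 156 kHz, 197.28 kHz.
Within [55.8 kHz, 145.56 kHz]: 79.52 kHz, 97.12 kHz, 138.4 kHz.

79.52 kHz, 97.12 kHz, 138.4 kHz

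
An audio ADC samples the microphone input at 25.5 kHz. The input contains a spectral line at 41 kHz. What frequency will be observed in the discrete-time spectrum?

10 kHz

41 kHz mod fs = 15.5 kHz.
15.5 kHz > fs/2 = 12.75 kHz, folds to fs − 15.5 kHz = 10 kHz.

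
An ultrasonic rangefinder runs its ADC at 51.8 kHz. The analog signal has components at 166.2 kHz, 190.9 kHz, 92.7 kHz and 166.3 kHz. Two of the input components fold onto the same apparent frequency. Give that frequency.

10.9 kHz

fs/2 = 25.9 kHz.
166.2 kHz mod fs = 10.8 kHz.
10.8 kHz ≤ fs/2 = 25.9 kHz, appears at 10.8 kHz.
190.9 kHz mod fs = 35.5 kHz.
35.5 kHz > fs/2 = 25.9 kHz, folds to fs − 35.5 kHz = 16.3 kHz.
92.7 kHz mod fs = 40.9 kHz.
40.9 kHz > fs/2 = 25.9 kHz, folds to fs − 40.9 kHz = 10.9 kHz.
166.3 kHz mod fs = 10.9 kHz.
10.9 kHz ≤ fs/2 = 25.9 kHz, appears at 10.9 kHz.
92.7 kHz and 166.3 kHz both map to 10.9 kHz.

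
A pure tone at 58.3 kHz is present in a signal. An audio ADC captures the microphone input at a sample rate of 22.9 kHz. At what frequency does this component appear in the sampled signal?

10.4 kHz

58.3 kHz mod fs = 12.5 kHz.
12.5 kHz > fs/2 = 11.45 kHz, folds to fs − 12.5 kHz = 10.4 kHz.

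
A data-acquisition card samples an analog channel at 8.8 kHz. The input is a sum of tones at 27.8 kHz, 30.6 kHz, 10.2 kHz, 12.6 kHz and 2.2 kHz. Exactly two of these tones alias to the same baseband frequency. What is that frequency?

fs/2 = 4.4 kHz.
27.8 kHz mod fs = 1.4 kHz.
1.4 kHz ≤ fs/2 = 4.4 kHz, appears at 1.4 kHz.
30.6 kHz mod fs = 4.2 kHz.
4.2 kHz ≤ fs/2 = 4.4 kHz, appears at 4.2 kHz.
10.2 kHz mod fs = 1.4 kHz.
1.4 kHz ≤ fs/2 = 4.4 kHz, appears at 1.4 kHz.
12.6 kHz mod fs = 3.8 kHz.
3.8 kHz ≤ fs/2 = 4.4 kHz, appears at 3.8 kHz.
2.2 kHz ≤ fs/2 = 4.4 kHz, passes unchanged.
10.2 kHz and 27.8 kHz both map to 1.4 kHz.

1.4 kHz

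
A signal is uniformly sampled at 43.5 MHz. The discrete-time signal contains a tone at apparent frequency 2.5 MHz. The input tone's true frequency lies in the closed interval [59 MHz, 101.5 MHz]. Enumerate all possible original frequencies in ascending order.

Frequencies that alias to 2.5 MHz are k·fs ± 2.5 MHz for integer k ≥ 0.
k=0: 2.5 MHz.
k=1: 41 MHz, 46 MHz.
k=2: 84.5 MHz, 89.5 MHz.
k=3: 128 MHz, 133 MHz.
Within [59 MHz, 101.5 MHz]: 84.5 MHz, 89.5 MHz.

84.5 MHz, 89.5 MHz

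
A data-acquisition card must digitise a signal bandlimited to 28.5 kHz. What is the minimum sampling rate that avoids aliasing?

57 kHz

Nyquist rate = 2 × 28.5 kHz = 57 kHz.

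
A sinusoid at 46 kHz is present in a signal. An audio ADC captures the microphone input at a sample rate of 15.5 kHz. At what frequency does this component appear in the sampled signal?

0.5 kHz

46 kHz mod fs = 15 kHz.
15 kHz > fs/2 = 7.75 kHz, folds to fs − 15 kHz = 0.5 kHz.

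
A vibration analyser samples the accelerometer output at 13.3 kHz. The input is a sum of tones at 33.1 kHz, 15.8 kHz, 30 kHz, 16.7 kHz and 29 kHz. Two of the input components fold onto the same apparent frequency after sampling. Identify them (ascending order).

fs/2 = 6.65 kHz.
33.1 kHz mod fs = 6.5 kHz.
6.5 kHz ≤ fs/2 = 6.65 kHz, appears at 6.5 kHz.
15.8 kHz mod fs = 2.5 kHz.
2.5 kHz ≤ fs/2 = 6.65 kHz, appears at 2.5 kHz.
30 kHz mod fs = 3.4 kHz.
3.4 kHz ≤ fs/2 = 6.65 kHz, appears at 3.4 kHz.
16.7 kHz mod fs = 3.4 kHz.
3.4 kHz ≤ fs/2 = 6.65 kHz, appears at 3.4 kHz.
29 kHz mod fs = 2.4 kHz.
2.4 kHz ≤ fs/2 = 6.65 kHz, appears at 2.4 kHz.
16.7 kHz and 30 kHz both map to 3.4 kHz.

16.7 kHz, 30 kHz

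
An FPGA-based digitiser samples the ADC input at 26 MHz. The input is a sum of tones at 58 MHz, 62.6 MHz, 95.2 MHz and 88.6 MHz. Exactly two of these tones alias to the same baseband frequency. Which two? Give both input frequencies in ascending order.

fs/2 = 13 MHz.
58 MHz mod fs = 6 MHz.
6 MHz ≤ fs/2 = 13 MHz, appears at 6 MHz.
62.6 MHz mod fs = 10.6 MHz.
10.6 MHz ≤ fs/2 = 13 MHz, appears at 10.6 MHz.
95.2 MHz mod fs = 17.2 MHz.
17.2 MHz > fs/2 = 13 MHz, folds to fs − 17.2 MHz = 8.8 MHz.
88.6 MHz mod fs = 10.6 MHz.
10.6 MHz ≤ fs/2 = 13 MHz, appears at 10.6 MHz.
62.6 MHz and 88.6 MHz both map to 10.6 MHz.

62.6 MHz, 88.6 MHz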